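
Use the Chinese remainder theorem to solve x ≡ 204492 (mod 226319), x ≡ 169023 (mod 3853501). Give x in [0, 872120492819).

Write x = 204492 + 226319·k. Then 226319·k ≡ 169023 − 204492 ≡ 3818032 (mod 3853501).
Need 226319⁻¹ mod 3853501. Extended Euclid on (3853501, 226319):
3853501 = 17×226319 + 6078
226319 = 37×6078 + 1433
6078 = 4×1433 + 346
1433 = 4×346 + 49
346 = 7×49 + 3
49 = 16×3 + 1
3 = 3×1 + 0
Back-substitute:
1 = 49 − 16·3
1 = −16·346 + 113·49
1 = 113·1433 − 468·346
1 = −468·6078 + 1985·1433
1 = 1985·226319 − 73913·6078
1 = −73913·3853501 + 1258506·226319
226319⁻¹ ≡ 1258506 (mod 3853501), so k ≡ 1258506·3818032 ≡ 1006270 (mod 3853501).
x = 204492 + 226319·1006270 = 227738224622.

227738224622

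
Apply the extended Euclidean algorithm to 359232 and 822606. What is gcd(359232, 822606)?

Euclidean algorithm:
822606 = 2·359232 + 104142
359232 = 3·104142 + 46806
104142 = 2·46806 + 10530
46806 = 4·10530 + 4686
10530 = 2·4686 + 1158
4686 = 4·1158 + 54
1158 = 21·54 + 24
54 = 2·24 + 6
24 = 4·6 + 0
gcd(359232, 822606) = 6.
Back-substituting:
6 = 54 − 2·24
6 = −2·1158 + 43·54
6 = 43·4686 − 174·1158
6 = −174·10530 + 391·4686
6 = 391·46806 − 1738·10530
6 = −1738·104142 + 3867·46806
6 = 3867·359232 − 13339·104142
6 = −13339·822606 + 30545·359232
So 6 = (-13339)·822606 + (30545)·359232.

6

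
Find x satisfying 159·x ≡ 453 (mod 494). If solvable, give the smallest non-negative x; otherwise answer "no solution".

385

First find gcd(159, 494):
494 = 3×159 + 17
159 = 9×17 + 6
17 = 2×6 + 5
6 = 1×5 + 1
5 = 5×1 + 0
gcd = 1, so a unique solution mod 494 exists.
Back-substitute for the Bézout coefficients:
1 = 6 − 5
1 = −17 + 3·6
1 = 3·159 − 28·17
1 = −28·494 + 87·159
So 159·(87) ≡ 1 (mod 494), giving 159⁻¹ ≡ 87.
x ≡ 159⁻¹·453 ≡ 87·453 ≡ 385 (mod 494).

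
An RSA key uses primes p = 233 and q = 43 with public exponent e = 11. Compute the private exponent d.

5315

φ(n) = (p−1)(q−1) = 232·42 = 9744.
Need d with 11·d ≡ 1 (mod 9744). Apply the extended Euclidean algorithm:
9744 = 885×11 + 9
11 = 1×9 + 2
9 = 4×2 + 1
2 = 2×1 + 0
Back-substitute:
1 = 9 − 4·2
1 = −4·11 + 5·9
1 = 5·9744 − 4429·11
So 11·(-4429) ≡ 1 (mod 9744), hence d ≡ -4429 ≡ 5315 (mod 9744).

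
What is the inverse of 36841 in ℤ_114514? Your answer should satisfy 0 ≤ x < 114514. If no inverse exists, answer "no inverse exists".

Run Euclid on (114514, 36841):
114514 = 3·36841 + 3991
36841 = 9·3991 + 922
3991 = 4·922 + 303
922 = 3·303 + 13
303 = 23·13 + 4
13 = 3·4 + 1
4 = 4·1 + 0
The gcd is 1. Working backward:
1 = 13 − 3·4
1 = −3·303 + 70·13
1 = 70·922 − 213·303
1 = −213·3991 + 922·922
1 = 922·36841 − 8511·3991
1 = −8511·114514 + 26455·36841
So 36841·26455 ≡ 1 (mod 114514).

26455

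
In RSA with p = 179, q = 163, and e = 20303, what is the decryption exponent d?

20195

φ(n) = (p−1)(q−1) = 178·162 = 28836.
Need d with 20303·d ≡ 1 (mod 28836). Apply the extended Euclidean algorithm:
28836 = 1·20303 + 8533
20303 = 2·8533 + 3237
8533 = 2·3237 + 2059
3237 = 1·2059 + 1178
2059 = 1·1178 + 881
1178 = 1·881 + 297
881 = 2·297 + 287
297 = 1·287 + 10
287 = 28·10 + 7
10 = 1·7 + 3
7 = 2·3 + 1
3 = 3·1 + 0
Back-substitute:
1 = 7 − 2·3
1 = −2·10 + 3·7
1 = 3·287 − 86·10
1 = −86·297 + 89·287
1 = 89·881 − 264·297
1 = −264·1178 + 353·881
1 = 353·2059 − 617·1178
1 = −617·3237 + 970·2059
1 = 970·8533 − 2557·3237
1 = −2557·20303 + 6084·8533
1 = 6084·28836 − 8641·20303
So 20303·(-8641) ≡ 1 (mod 28836), hence d ≡ -8641 ≡ 20195 (mod 28836).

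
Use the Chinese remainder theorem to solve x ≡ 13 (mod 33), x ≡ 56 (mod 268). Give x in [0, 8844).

Write x = 13 + 33·k. Then 33·k ≡ 56 − 13 ≡ 43 (mod 268).
Need 33⁻¹ mod 268. Extended Euclid on (268, 33):
268 = 8·33 + 4
33 = 8·4 + 1
4 = 4·1 + 0
Back-substitute:
1 = 33 − 8·4
1 = −8·268 + 65·33
33⁻¹ ≡ 65 (mod 268), so k ≡ 65·43 ≡ 115 (mod 268).
x = 13 + 33·115 = 3808.

3808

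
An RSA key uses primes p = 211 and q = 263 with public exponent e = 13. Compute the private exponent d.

12697

φ(n) = (p−1)(q−1) = 210·262 = 55020.
Need d with 13·d ≡ 1 (mod 55020). Apply the extended Euclidean algorithm:
55020 = 4232*13 + 4
13 = 3*4 + 1
4 = 4*1 + 0
Back-substitute:
1 = 13 − 3·4
1 = −3·55020 + 12697·13
So 13·12697 ≡ 1 (mod 55020), hence d = 12697.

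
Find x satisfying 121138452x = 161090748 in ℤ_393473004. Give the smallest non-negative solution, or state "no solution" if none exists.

2350940

First find gcd(121138452, 393473004):
393473004 = 3*121138452 + 30057648
121138452 = 4*30057648 + 907860
30057648 = 33*907860 + 98268
907860 = 9*98268 + 23448
98268 = 4*23448 + 4476
23448 = 5*4476 + 1068
4476 = 4*1068 + 204
1068 = 5*204 + 48
204 = 4*48 + 12
48 = 4*12 + 0
gcd = 12 and 12 | 161090748, so solutions exist. Divide through by 12: 10094871x ≡ 13424229 (mod 32789417).
Now find 10094871⁻¹ mod 32789417:
32789417 = 3*10094871 + 2504804
10094871 = 4*2504804 + 75655
2504804 = 33*75655 + 8189
75655 = 9*8189 + 1954
8189 = 4*1954 + 373
1954 = 5*373 + 89
373 = 4*89 + 17
89 = 5*17 + 4
17 = 4*4 + 1
4 = 4*1 + 0
Back-substitute:
1 = 17 − 4·4
1 = −4·89 + 21·17
1 = 21·373 − 88·89
1 = −88·1954 + 461·373
1 = 461·8189 − 1932·1954
1 = −1932·75655 + 17849·8189
1 = 17849·2504804 − 590949·75655
1 = −590949·10094871 + 2381645·2504804
1 = 2381645·32789417 − 7735884·10094871
So 10094871·(-7735884) ≡ 1 (mod 32789417), i.e. 10094871⁻¹ ≡ 25053533.
Then x ≡ 25053533·13424229 ≡ 2350940 (mod 32789417); the smallest non-negative solution is x = 2350940.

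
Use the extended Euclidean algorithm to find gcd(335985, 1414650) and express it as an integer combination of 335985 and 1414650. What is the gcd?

15

Repeated division:
1414650 = 4·335985 + 70710
335985 = 4·70710 + 53145
70710 = 1·53145 + 17565
53145 = 3·17565 + 450
17565 = 39·450 + 15
450 = 30·15 + 0
gcd(335985, 1414650) = 15.
Express as a combination:
15 = 17565 − 39·450
15 = −39·53145 + 118·17565
15 = 118·70710 − 157·53145
15 = −157·335985 + 746·70710
15 = 746·1414650 − 3141·335985
So 15 = (746)·1414650 + (-3141)·335985.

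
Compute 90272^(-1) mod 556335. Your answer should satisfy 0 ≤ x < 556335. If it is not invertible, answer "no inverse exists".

no inverse exists

Compute gcd(90272, 556335):
556335 = 6·90272 + 14703
90272 = 6·14703 + 2054
14703 = 7·2054 + 325
2054 = 6·325 + 104
325 = 3·104 + 13
104 = 8·13 + 0
The gcd is 13, not 1, hence no inverse exists.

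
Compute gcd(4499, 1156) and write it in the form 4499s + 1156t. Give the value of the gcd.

Repeated division:
4499 = 3·1156 + 1031
1156 = 1·1031 + 125
1031 = 8·125 + 31
125 = 4·31 + 1
31 = 31·1 + 0
gcd(4499, 1156) = 1.
Back-substituting:
1 = 125 − 4·31
1 = −4·1031 + 33·125
1 = 33·1156 − 37·1031
1 = −37·4499 + 144·1156
So 1 = (-37)·4499 + (144)·1156.

1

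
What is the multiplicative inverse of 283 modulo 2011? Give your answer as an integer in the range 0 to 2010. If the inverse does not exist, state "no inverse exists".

Apply the Euclidean algorithm to 2011 and 283:
2011 = 7*283 + 30
283 = 9*30 + 13
30 = 2*13 + 4
13 = 3*4 + 1
4 = 4*1 + 0
The gcd is 1. Working backward:
1 = 13 − 3·4
1 = −3·30 + 7·13
1 = 7·283 − 66·30
1 = −66·2011 + 469·283
So 283·469 ≡ 1 (mod 2011).

469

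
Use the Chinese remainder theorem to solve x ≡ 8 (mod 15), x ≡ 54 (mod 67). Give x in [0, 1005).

188

Write x = 8 + 15·k. Then 15·k ≡ 54 − 8 ≡ 46 (mod 67).
Need 15⁻¹ mod 67. Extended Euclid on (67, 15):
67 = 4×15 + 7
15 = 2×7 + 1
7 = 7×1 + 0
Back-substitute:
1 = 15 − 2·7
1 = −2·67 + 9·15
15⁻¹ ≡ 9 (mod 67), so k ≡ 9·46 ≡ 12 (mod 67).
x = 8 + 15·12 = 188.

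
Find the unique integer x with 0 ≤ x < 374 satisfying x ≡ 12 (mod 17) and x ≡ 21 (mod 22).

131

Write x = 12 + 17·k. Then 17·k ≡ 21 − 12 ≡ 9 (mod 22).
Need 17⁻¹ mod 22. Extended Euclid on (22, 17):
22 = 1*17 + 5
17 = 3*5 + 2
5 = 2*2 + 1
2 = 2*1 + 0
Back-substitute:
1 = 5 − 2·2
1 = −2·17 + 7·5
1 = 7·22 − 9·17
17⁻¹ ≡ 13 (mod 22), so k ≡ 13·9 ≡ 7 (mod 22).
x = 12 + 17·7 = 131.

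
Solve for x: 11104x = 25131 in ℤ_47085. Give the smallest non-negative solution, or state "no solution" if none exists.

First find gcd(11104, 47085):
47085 = 4*11104 + 2669
11104 = 4*2669 + 428
2669 = 6*428 + 101
428 = 4*101 + 24
101 = 4*24 + 5
24 = 4*5 + 4
5 = 1*4 + 1
4 = 4*1 + 0
gcd = 1, so a unique solution mod 47085 exists.
Back-substitute for the Bézout coefficients:
1 = 5 − 4
1 = −24 + 5·5
1 = 5·101 − 21·24
1 = −21·428 + 89·101
1 = 89·2669 − 555·428
1 = −555·11104 + 2309·2669
1 = 2309·47085 − 9791·11104
So 11104·(-9791) ≡ 1 (mod 47085), giving 11104⁻¹ ≡ 37294.
x ≡ 11104⁻¹·25131 ≡ 37294·25131 ≡ 8589 (mod 47085).

8589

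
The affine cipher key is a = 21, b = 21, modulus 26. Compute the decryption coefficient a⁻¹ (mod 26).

Run Euclid on (26, 21):
26 = 1*21 + 5
21 = 4*5 + 1
5 = 5*1 + 0
The gcd is 1. Working backward:
1 = 21 − 4·5
1 = −4·26 + 5·21
So 21·5 ≡ 1 (mod 26).

5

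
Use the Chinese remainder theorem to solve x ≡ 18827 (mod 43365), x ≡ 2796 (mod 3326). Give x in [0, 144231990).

74042882

Write x = 18827 + 43365·k. Then 43365·k ≡ 2796 − 18827 ≡ 599 (mod 3326).
Need 43365⁻¹ mod 3326. Extended Euclid on (3326, 127):
3326 = 26×127 + 24
127 = 5×24 + 7
24 = 3×7 + 3
7 = 2×3 + 1
3 = 3×1 + 0
Back-substitute:
1 = 7 − 2·3
1 = −2·24 + 7·7
1 = 7·127 − 37·24
1 = −37·3326 + 969·127
43365⁻¹ ≡ 969 (mod 3326), so k ≡ 969·599 ≡ 1707 (mod 3326).
x = 18827 + 43365·1707 = 74042882.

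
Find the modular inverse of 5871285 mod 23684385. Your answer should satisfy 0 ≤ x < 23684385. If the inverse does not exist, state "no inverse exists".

Euclidean algorithm on 23684385, 5871285:
23684385 = 4×5871285 + 199245
5871285 = 29×199245 + 93180
199245 = 2×93180 + 12885
93180 = 7×12885 + 2985
12885 = 4×2985 + 945
2985 = 3×945 + 150
945 = 6×150 + 45
150 = 3×45 + 15
45 = 3×15 + 0
The gcd is 15, not 1, hence no inverse exists.

no inverse exists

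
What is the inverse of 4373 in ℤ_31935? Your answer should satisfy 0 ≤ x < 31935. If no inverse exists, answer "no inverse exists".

Run Euclid on (31935, 4373):
31935 = 7·4373 + 1324
4373 = 3·1324 + 401
1324 = 3·401 + 121
401 = 3·121 + 38
121 = 3·38 + 7
38 = 5·7 + 3
7 = 2·3 + 1
3 = 3·1 + 0
The gcd is 1. Working backward:
1 = 7 − 2·3
1 = −2·38 + 11·7
1 = 11·121 − 35·38
1 = −35·401 + 116·121
1 = 116·1324 − 383·401
1 = −383·4373 + 1265·1324
1 = 1265·31935 − 9238·4373
Thus 4373·(-9238) ≡ 1 (mod 31935); reducing, -9238 mod 31935 = 22697.

22697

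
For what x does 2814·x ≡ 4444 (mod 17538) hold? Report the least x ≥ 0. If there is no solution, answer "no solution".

no solution

gcd(2814, 17538):
17538 = 6×2814 + 654
2814 = 4×654 + 198
654 = 3×198 + 60
198 = 3×60 + 18
60 = 3×18 + 6
18 = 3×6 + 0
gcd = 6, but 6 ∤ 4444, so the congruence has no solution.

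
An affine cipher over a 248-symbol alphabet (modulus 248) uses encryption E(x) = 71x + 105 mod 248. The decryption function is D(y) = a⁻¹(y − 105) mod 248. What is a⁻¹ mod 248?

7

Extended Euclidean algorithm:
248 = 3·71 + 35
71 = 2·35 + 1
35 = 35·1 + 0
gcd = 1, so the inverse exists. Back-substitute:
1 = 71 − 2·35
1 = −2·248 + 7·71
So 71·7 ≡ 1 (mod 248).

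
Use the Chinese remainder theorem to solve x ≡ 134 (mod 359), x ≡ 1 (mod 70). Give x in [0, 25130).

Write x = 134 + 359·k. Then 359·k ≡ 1 − 134 ≡ 7 (mod 70).
Need 359⁻¹ mod 70. Extended Euclid on (70, 9):
70 = 7×9 + 7
9 = 1×7 + 2
7 = 3×2 + 1
2 = 2×1 + 0
Back-substitute:
1 = 7 − 3·2
1 = −3·9 + 4·7
1 = 4·70 − 31·9
359⁻¹ ≡ 39 (mod 70), so k ≡ 39·7 ≡ 63 (mod 70).
x = 134 + 359·63 = 22751.

22751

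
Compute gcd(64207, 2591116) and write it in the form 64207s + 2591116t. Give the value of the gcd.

Repeated division:
2591116 = 40*64207 + 22836
64207 = 2*22836 + 18535
22836 = 1*18535 + 4301
18535 = 4*4301 + 1331
4301 = 3*1331 + 308
1331 = 4*308 + 99
308 = 3*99 + 11
99 = 9*11 + 0
gcd(64207, 2591116) = 11.
Back-substituting:
11 = 308 − 3·99
11 = −3·1331 + 13·308
11 = 13·4301 − 42·1331
11 = −42·18535 + 181·4301
11 = 181·22836 − 223·18535
11 = −223·64207 + 627·22836
11 = 627·2591116 − 25303·64207
So 11 = (627)·2591116 + (-25303)·64207.

11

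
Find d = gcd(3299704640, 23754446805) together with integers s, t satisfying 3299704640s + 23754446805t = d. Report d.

5

Repeated division:
23754446805 = 7×3299704640 + 656514325
3299704640 = 5×656514325 + 17133015
656514325 = 38×17133015 + 5459755
17133015 = 3×5459755 + 753750
5459755 = 7×753750 + 183505
753750 = 4×183505 + 19730
183505 = 9×19730 + 5935
19730 = 3×5935 + 1925
5935 = 3×1925 + 160
1925 = 12×160 + 5
160 = 32×5 + 0
gcd(3299704640, 23754446805) = 5.
Express as a combination:
5 = 1925 − 12·160
5 = −12·5935 + 37·1925
5 = 37·19730 − 123·5935
5 = −123·183505 + 1144·19730
5 = 1144·753750 − 4699·183505
5 = −4699·5459755 + 34037·753750
5 = 34037·17133015 − 106810·5459755
5 = −106810·656514325 + 4092817·17133015
5 = 4092817·3299704640 − 20570895·656514325
5 = −20570895·23754446805 + 148089082·3299704640
So 5 = (-20570895)·23754446805 + (148089082)·3299704640.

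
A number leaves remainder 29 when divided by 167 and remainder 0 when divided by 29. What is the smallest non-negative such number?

Write x = 29 + 167·k. Then 167·k ≡ 0 − 29 ≡ 0 (mod 29).
Need 167⁻¹ mod 29. Extended Euclid on (29, 22):
29 = 1×22 + 7
22 = 3×7 + 1
7 = 7×1 + 0
Back-substitute:
1 = 22 − 3·7
1 = −3·29 + 4·22
167⁻¹ ≡ 4 (mod 29), so k ≡ 4·0 ≡ 0 (mod 29).
x = 29 + 167·0 = 29.

29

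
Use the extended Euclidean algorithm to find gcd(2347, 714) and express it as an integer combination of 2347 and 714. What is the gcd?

1

Euclidean algorithm:
2347 = 3×714 + 205
714 = 3×205 + 99
205 = 2×99 + 7
99 = 14×7 + 1
7 = 7×1 + 0
gcd(2347, 714) = 1.
Working backward:
1 = 99 − 14·7
1 = −14·205 + 29·99
1 = 29·714 − 101·205
1 = −101·2347 + 332·714
So 1 = (-101)·2347 + (332)·714.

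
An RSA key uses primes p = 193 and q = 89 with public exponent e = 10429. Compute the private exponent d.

φ(n) = (p−1)(q−1) = 192·88 = 16896.
Need d with 10429·d ≡ 1 (mod 16896). Apply the extended Euclidean algorithm:
16896 = 1*10429 + 6467
10429 = 1*6467 + 3962
6467 = 1*3962 + 2505
3962 = 1*2505 + 1457
2505 = 1*1457 + 1048
1457 = 1*1048 + 409
1048 = 2*409 + 230
409 = 1*230 + 179
230 = 1*179 + 51
179 = 3*51 + 26
51 = 1*26 + 25
26 = 1*25 + 1
25 = 25*1 + 0
Back-substitute:
1 = 26 − 25
1 = −51 + 2·26
1 = 2·179 − 7·51
1 = −7·230 + 9·179
1 = 9·409 − 16·230
1 = −16·1048 + 41·409
1 = 41·1457 − 57·1048
1 = −57·2505 + 98·1457
1 = 98·3962 − 155·2505
1 = −155·6467 + 253·3962
1 = 253·10429 − 408·6467
1 = −408·16896 + 661·10429
So 10429·661 ≡ 1 (mod 16896), hence d = 661.

661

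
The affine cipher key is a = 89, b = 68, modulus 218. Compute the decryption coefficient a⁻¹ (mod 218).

49

Run Euclid on (218, 89):
218 = 2·89 + 40
89 = 2·40 + 9
40 = 4·9 + 4
9 = 2·4 + 1
4 = 4·1 + 0
The gcd is 1. Working backward:
1 = 9 − 2·4
1 = −2·40 + 9·9
1 = 9·89 − 20·40
1 = −20·218 + 49·89
So 89·49 ≡ 1 (mod 218).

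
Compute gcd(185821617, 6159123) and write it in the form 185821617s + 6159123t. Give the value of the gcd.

3

Repeated division:
185821617 = 30·6159123 + 1047927
6159123 = 5·1047927 + 919488
1047927 = 1·919488 + 128439
919488 = 7·128439 + 20415
128439 = 6·20415 + 5949
20415 = 3·5949 + 2568
5949 = 2·2568 + 813
2568 = 3·813 + 129
813 = 6·129 + 39
129 = 3·39 + 12
39 = 3·12 + 3
12 = 4·3 + 0
gcd(185821617, 6159123) = 3.
Back-substituting:
3 = 39 − 3·12
3 = −3·129 + 10·39
3 = 10·813 − 63·129
3 = −63·2568 + 199·813
3 = 199·5949 − 461·2568
3 = −461·20415 + 1582·5949
3 = 1582·128439 − 9953·20415
3 = −9953·919488 + 71253·128439
3 = 71253·1047927 − 81206·919488
3 = −81206·6159123 + 477283·1047927
3 = 477283·185821617 − 14399696·6159123
So 3 = (477283)·185821617 + (-14399696)·6159123.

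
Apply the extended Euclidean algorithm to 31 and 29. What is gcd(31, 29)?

Apply Euclid's algorithm to 31 and 29:
31 = 1·29 + 2
29 = 14·2 + 1
2 = 2·1 + 0
gcd(31, 29) = 1.
Back-substituting:
1 = 29 − 14·2
1 = −14·31 + 15·29
So 1 = (-14)·31 + (15)·29.

1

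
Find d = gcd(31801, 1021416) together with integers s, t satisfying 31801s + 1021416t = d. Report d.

11

Apply Euclid's algorithm to 1021416 and 31801:
1021416 = 32·31801 + 3784
31801 = 8·3784 + 1529
3784 = 2·1529 + 726
1529 = 2·726 + 77
726 = 9·77 + 33
77 = 2·33 + 11
33 = 3·11 + 0
gcd(31801, 1021416) = 11.
Working backward:
11 = 77 − 2·33
11 = −2·726 + 19·77
11 = 19·1529 − 40·726
11 = −40·3784 + 99·1529
11 = 99·31801 − 832·3784
11 = −832·1021416 + 26723·31801
So 11 = (-832)·1021416 + (26723)·31801.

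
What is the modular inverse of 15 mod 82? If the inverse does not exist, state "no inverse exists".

11

Extended Euclidean algorithm:
82 = 5·15 + 7
15 = 2·7 + 1
7 = 7·1 + 0
gcd = 1, so the inverse exists. Back-substitute:
1 = 15 − 2·7
1 = −2·82 + 11·15
So 15·11 ≡ 1 (mod 82).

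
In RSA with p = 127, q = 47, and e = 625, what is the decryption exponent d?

φ(n) = (p−1)(q−1) = 126·46 = 5796.
Need d with 625·d ≡ 1 (mod 5796). Apply the extended Euclidean algorithm:
5796 = 9·625 + 171
625 = 3·171 + 112
171 = 1·112 + 59
112 = 1·59 + 53
59 = 1·53 + 6
53 = 8·6 + 5
6 = 1·5 + 1
5 = 5·1 + 0
Back-substitute:
1 = 6 − 5
1 = −53 + 9·6
1 = 9·59 − 10·53
1 = −10·112 + 19·59
1 = 19·171 − 29·112
1 = −29·625 + 106·171
1 = 106·5796 − 983·625
So 625·(-983) ≡ 1 (mod 5796), hence d ≡ -983 ≡ 4813 (mod 5796).

4813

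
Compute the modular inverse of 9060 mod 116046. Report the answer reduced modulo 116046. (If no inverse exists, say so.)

Compute gcd(9060, 116046):
116046 = 12·9060 + 7326
9060 = 1·7326 + 1734
7326 = 4·1734 + 390
1734 = 4·390 + 174
390 = 2·174 + 42
174 = 4·42 + 6
42 = 7·6 + 0
Since gcd = 6 > 1, 9060 is not a unit mod 116046.

no inverse exists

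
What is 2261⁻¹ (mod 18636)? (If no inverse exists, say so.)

Extended Euclidean algorithm:
18636 = 8×2261 + 548
2261 = 4×548 + 69
548 = 7×69 + 65
69 = 1×65 + 4
65 = 16×4 + 1
4 = 4×1 + 0
The gcd is 1. Working backward:
1 = 65 − 16·4
1 = −16·69 + 17·65
1 = 17·548 − 135·69
1 = −135·2261 + 557·548
1 = 557·18636 − 4591·2261
So 2261·(-4591) ≡ 1 (mod 18636), and -4591 ≡ 14045 (mod 18636).

14045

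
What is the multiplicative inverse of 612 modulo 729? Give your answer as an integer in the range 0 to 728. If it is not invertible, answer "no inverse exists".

no inverse exists

Compute gcd(612, 729):
729 = 1*612 + 117
612 = 5*117 + 27
117 = 4*27 + 9
27 = 3*9 + 0
gcd(612, 729) = 9 ≠ 1, so 612 has no multiplicative inverse modulo 729.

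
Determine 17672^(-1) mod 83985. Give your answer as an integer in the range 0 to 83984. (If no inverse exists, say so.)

19043

gcd(83985, 17672) by repeated division:
83985 = 4×17672 + 13297
17672 = 1×13297 + 4375
13297 = 3×4375 + 172
4375 = 25×172 + 75
172 = 2×75 + 22
75 = 3×22 + 9
22 = 2×9 + 4
9 = 2×4 + 1
4 = 4×1 + 0
The gcd is 1. Working backward:
1 = 9 − 2·4
1 = −2·22 + 5·9
1 = 5·75 − 17·22
1 = −17·172 + 39·75
1 = 39·4375 − 992·172
1 = −992·13297 + 3015·4375
1 = 3015·17672 − 4007·13297
1 = −4007·83985 + 19043·17672
So 17672·19043 ≡ 1 (mod 83985).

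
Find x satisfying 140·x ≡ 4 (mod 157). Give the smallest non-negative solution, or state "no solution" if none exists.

First find gcd(140, 157):
157 = 1·140 + 17
140 = 8·17 + 4
17 = 4·4 + 1
4 = 4·1 + 0
gcd = 1, so a unique solution mod 157 exists.
Back-substitute for the Bézout coefficients:
1 = 17 − 4·4
1 = −4·140 + 33·17
1 = 33·157 − 37·140
So 140·(-37) ≡ 1 (mod 157), giving 140⁻¹ ≡ 120.
x ≡ 140⁻¹·4 ≡ 120·4 ≡ 9 (mod 157).

9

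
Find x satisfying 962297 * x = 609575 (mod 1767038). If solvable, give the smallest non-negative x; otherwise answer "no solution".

gcd(962297, 1767038):
1767038 = 1*962297 + 804741
962297 = 1*804741 + 157556
804741 = 5*157556 + 16961
157556 = 9*16961 + 4907
16961 = 3*4907 + 2240
4907 = 2*2240 + 427
2240 = 5*427 + 105
427 = 4*105 + 7
105 = 15*7 + 0
gcd = 7, but 7 ∤ 609575, so the congruence has no solution.

no solution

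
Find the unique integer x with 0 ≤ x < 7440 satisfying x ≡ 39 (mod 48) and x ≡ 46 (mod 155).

Write x = 39 + 48·k. Then 48·k ≡ 46 − 39 ≡ 7 (mod 155).
Need 48⁻¹ mod 155. Extended Euclid on (155, 48):
155 = 3×48 + 11
48 = 4×11 + 4
11 = 2×4 + 3
4 = 1×3 + 1
3 = 3×1 + 0
Back-substitute:
1 = 4 − 3
1 = −11 + 3·4
1 = 3·48 − 13·11
1 = −13·155 + 42·48
48⁻¹ ≡ 42 (mod 155), so k ≡ 42·7 ≡ 139 (mod 155).
x = 39 + 48·139 = 6711.

6711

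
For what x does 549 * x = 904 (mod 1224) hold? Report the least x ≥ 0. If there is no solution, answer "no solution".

gcd(549, 1224):
1224 = 2·549 + 126
549 = 4·126 + 45
126 = 2·45 + 36
45 = 1·36 + 9
36 = 4·9 + 0
gcd = 9, but 9 ∤ 904, so the congruence has no solution.

no solution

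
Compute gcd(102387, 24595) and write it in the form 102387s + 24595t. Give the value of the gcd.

1

Repeated division:
102387 = 4*24595 + 4007
24595 = 6*4007 + 553
4007 = 7*553 + 136
553 = 4*136 + 9
136 = 15*9 + 1
9 = 9*1 + 0
gcd(102387, 24595) = 1.
Express as a combination:
1 = 136 − 15·9
1 = −15·553 + 61·136
1 = 61·4007 − 442·553
1 = −442·24595 + 2713·4007
1 = 2713·102387 − 11294·24595
So 1 = (2713)·102387 + (-11294)·24595.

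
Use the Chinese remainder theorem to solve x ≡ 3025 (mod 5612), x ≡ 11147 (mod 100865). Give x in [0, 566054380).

417793977

Write x = 3025 + 5612·k. Then 5612·k ≡ 11147 − 3025 ≡ 8122 (mod 100865).
Need 5612⁻¹ mod 100865. Extended Euclid on (100865, 5612):
100865 = 17·5612 + 5461
5612 = 1·5461 + 151
5461 = 36·151 + 25
151 = 6·25 + 1
25 = 25·1 + 0
Back-substitute:
1 = 151 − 6·25
1 = −6·5461 + 217·151
1 = 217·5612 − 223·5461
1 = −223·100865 + 4008·5612
5612⁻¹ ≡ 4008 (mod 100865), so k ≡ 4008·8122 ≡ 74446 (mod 100865).
x = 3025 + 5612·74446 = 417793977.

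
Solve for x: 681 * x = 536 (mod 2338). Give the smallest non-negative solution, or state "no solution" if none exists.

478

First find gcd(681, 2338):
2338 = 3·681 + 295
681 = 2·295 + 91
295 = 3·91 + 22
91 = 4·22 + 3
22 = 7·3 + 1
3 = 3·1 + 0
gcd = 1, so a unique solution mod 2338 exists.
Back-substitute for the Bézout coefficients:
1 = 22 − 7·3
1 = −7·91 + 29·22
1 = 29·295 − 94·91
1 = −94·681 + 217·295
1 = 217·2338 − 745·681
So 681·(-745) ≡ 1 (mod 2338), giving 681⁻¹ ≡ 1593.
x ≡ 681⁻¹·536 ≡ 1593·536 ≡ 478 (mod 2338).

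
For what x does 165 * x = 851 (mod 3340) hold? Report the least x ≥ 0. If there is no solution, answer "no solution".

no solution

gcd(165, 3340):
3340 = 20*165 + 40
165 = 4*40 + 5
40 = 8*5 + 0
gcd = 5, but 5 ∤ 851, so the congruence has no solution.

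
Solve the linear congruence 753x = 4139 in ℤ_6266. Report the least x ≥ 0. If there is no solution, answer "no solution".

First find gcd(753, 6266):
6266 = 8*753 + 242
753 = 3*242 + 27
242 = 8*27 + 26
27 = 1*26 + 1
26 = 26*1 + 0
gcd = 1, so a unique solution mod 6266 exists.
Back-substitute for the Bézout coefficients:
1 = 27 − 26
1 = −242 + 9·27
1 = 9·753 − 28·242
1 = −28·6266 + 233·753
So 753·(233) ≡ 1 (mod 6266), giving 753⁻¹ ≡ 233.
x ≡ 753⁻¹·4139 ≡ 233·4139 ≡ 5689 (mod 6266).

5689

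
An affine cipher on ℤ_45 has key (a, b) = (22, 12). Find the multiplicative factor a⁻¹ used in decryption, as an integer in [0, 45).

Apply the Euclidean algorithm to 45 and 22:
45 = 2×22 + 1
22 = 22×1 + 0
The gcd is 1. Working backward:
1 = 45 − 2·22
Thus 22·(-2) ≡ 1 (mod 45); reducing, -2 mod 45 = 43.

43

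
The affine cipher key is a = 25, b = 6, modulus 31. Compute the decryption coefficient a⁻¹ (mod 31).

gcd(31, 25) by repeated division:
31 = 1×25 + 6
25 = 4×6 + 1
6 = 6×1 + 0
gcd = 1, so the inverse exists. Back-substitute:
1 = 25 − 4·6
1 = −4·31 + 5·25
So 25·5 ≡ 1 (mod 31).

5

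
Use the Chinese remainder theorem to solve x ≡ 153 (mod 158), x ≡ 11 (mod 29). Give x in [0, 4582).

Write x = 153 + 158·k. Then 158·k ≡ 11 − 153 ≡ 3 (mod 29).
Need 158⁻¹ mod 29. Extended Euclid on (29, 13):
29 = 2·13 + 3
13 = 4·3 + 1
3 = 3·1 + 0
Back-substitute:
1 = 13 − 4·3
1 = −4·29 + 9·13
158⁻¹ ≡ 9 (mod 29), so k ≡ 9·3 ≡ 27 (mod 29).
x = 153 + 158·27 = 4419.

4419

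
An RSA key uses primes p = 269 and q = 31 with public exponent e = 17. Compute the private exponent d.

473

φ(n) = (p−1)(q−1) = 268·30 = 8040.
Need d with 17·d ≡ 1 (mod 8040). Apply the extended Euclidean algorithm:
8040 = 472*17 + 16
17 = 1*16 + 1
16 = 16*1 + 0
Back-substitute:
1 = 17 − 16
1 = −8040 + 473·17
So 17·473 ≡ 1 (mod 8040), hence d = 473.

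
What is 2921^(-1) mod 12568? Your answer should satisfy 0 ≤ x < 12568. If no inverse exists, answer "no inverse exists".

gcd(12568, 2921) by repeated division:
12568 = 4×2921 + 884
2921 = 3×884 + 269
884 = 3×269 + 77
269 = 3×77 + 38
77 = 2×38 + 1
38 = 38×1 + 0
Since gcd(2921, 12568) = 1, back-substitute to write 1 as a combination:
1 = 77 − 2·38
1 = −2·269 + 7·77
1 = 7·884 − 23·269
1 = −23·2921 + 76·884
1 = 76·12568 − 327·2921
So 2921·(-327) ≡ 1 (mod 12568), and -327 ≡ 12241 (mod 12568).

12241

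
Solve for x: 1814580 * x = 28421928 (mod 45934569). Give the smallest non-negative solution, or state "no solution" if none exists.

237665

First find gcd(1814580, 45934569):
45934569 = 25×1814580 + 570069
1814580 = 3×570069 + 104373
570069 = 5×104373 + 48204
104373 = 2×48204 + 7965
48204 = 6×7965 + 414
7965 = 19×414 + 99
414 = 4×99 + 18
99 = 5×18 + 9
18 = 2×9 + 0
gcd = 9 and 9 | 28421928, so solutions exist. Divide through by 9: 201620x ≡ 3157992 (mod 5103841).
Now find 201620⁻¹ mod 5103841:
5103841 = 25·201620 + 63341
201620 = 3·63341 + 11597
63341 = 5·11597 + 5356
11597 = 2·5356 + 885
5356 = 6·885 + 46
885 = 19·46 + 11
46 = 4·11 + 2
11 = 5·2 + 1
2 = 2·1 + 0
Back-substitute:
1 = 11 − 5·2
1 = −5·46 + 21·11
1 = 21·885 − 404·46
1 = −404·5356 + 2445·885
1 = 2445·11597 − 5294·5356
1 = −5294·63341 + 28915·11597
1 = 28915·201620 − 92039·63341
1 = −92039·5103841 + 2329890·201620
So 201620⁻¹ ≡ 2329890 (mod 5103841).
Then x ≡ 2329890·3157992 ≡ 237665 (mod 5103841); the smallest non-negative solution is x = 237665.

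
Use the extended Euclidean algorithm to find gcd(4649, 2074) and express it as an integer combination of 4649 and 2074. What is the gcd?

Repeated division:
4649 = 2·2074 + 501
2074 = 4·501 + 70
501 = 7·70 + 11
70 = 6·11 + 4
11 = 2·4 + 3
4 = 1·3 + 1
3 = 3·1 + 0
gcd(4649, 2074) = 1.
Back-substituting:
1 = 4 − 3
1 = −11 + 3·4
1 = 3·70 − 19·11
1 = −19·501 + 136·70
1 = 136·2074 − 563·501
1 = −563·4649 + 1262·2074
So 1 = (-563)·4649 + (1262)·2074.

1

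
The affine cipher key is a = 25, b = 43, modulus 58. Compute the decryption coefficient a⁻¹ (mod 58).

7

Apply the Euclidean algorithm to 58 and 25:
58 = 2×25 + 8
25 = 3×8 + 1
8 = 8×1 + 0
Since gcd(25, 58) = 1, back-substitute to write 1 as a combination:
1 = 25 − 3·8
1 = −3·58 + 7·25
So 25·7 ≡ 1 (mod 58).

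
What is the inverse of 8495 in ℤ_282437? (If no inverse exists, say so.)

100640

Apply the Euclidean algorithm to 282437 and 8495:
282437 = 33*8495 + 2102
8495 = 4*2102 + 87
2102 = 24*87 + 14
87 = 6*14 + 3
14 = 4*3 + 2
3 = 1*2 + 1
2 = 2*1 + 0
Since gcd(8495, 282437) = 1, back-substitute to write 1 as a combination:
1 = 3 − 2
1 = −14 + 5·3
1 = 5·87 − 31·14
1 = −31·2102 + 749·87
1 = 749·8495 − 3027·2102
1 = −3027·282437 + 100640·8495
So 8495·100640 ≡ 1 (mod 282437).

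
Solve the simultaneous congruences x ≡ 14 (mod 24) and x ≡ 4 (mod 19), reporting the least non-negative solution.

422

Write x = 14 + 24·k. Then 24·k ≡ 4 − 14 ≡ 9 (mod 19).
Need 24⁻¹ mod 19. Extended Euclid on (19, 5):
19 = 3×5 + 4
5 = 1×4 + 1
4 = 4×1 + 0
Back-substitute:
1 = 5 − 4
1 = −19 + 4·5
24⁻¹ ≡ 4 (mod 19), so k ≡ 4·9 ≡ 17 (mod 19).
x = 14 + 24·17 = 422.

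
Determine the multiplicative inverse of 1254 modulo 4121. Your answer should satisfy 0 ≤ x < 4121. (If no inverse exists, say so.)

2468

Extended Euclidean algorithm:
4121 = 3*1254 + 359
1254 = 3*359 + 177
359 = 2*177 + 5
177 = 35*5 + 2
5 = 2*2 + 1
2 = 2*1 + 0
The gcd is 1. Working backward:
1 = 5 − 2·2
1 = −2·177 + 71·5
1 = 71·359 − 144·177
1 = −144·1254 + 503·359
1 = 503·4121 − 1653·1254
Thus 1254·(-1653) ≡ 1 (mod 4121); reducing, -1653 mod 4121 = 2468.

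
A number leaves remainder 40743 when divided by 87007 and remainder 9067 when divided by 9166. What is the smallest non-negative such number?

540702241

Write x = 40743 + 87007·k. Then 87007·k ≡ 9067 − 40743 ≡ 4988 (mod 9166).
Need 87007⁻¹ mod 9166. Extended Euclid on (9166, 4513):
9166 = 2·4513 + 140
4513 = 32·140 + 33
140 = 4·33 + 8
33 = 4·8 + 1
8 = 8·1 + 0
Back-substitute:
1 = 33 − 4·8
1 = −4·140 + 17·33
1 = 17·4513 − 548·140
1 = −548·9166 + 1113·4513
87007⁻¹ ≡ 1113 (mod 9166), so k ≡ 1113·4988 ≡ 6214 (mod 9166).
x = 40743 + 87007·6214 = 540702241.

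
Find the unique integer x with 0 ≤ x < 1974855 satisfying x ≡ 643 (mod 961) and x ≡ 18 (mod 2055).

1346043

Write x = 643 + 961·k. Then 961·k ≡ 18 − 643 ≡ 1430 (mod 2055).
Need 961⁻¹ mod 2055. Extended Euclid on (2055, 961):
2055 = 2*961 + 133
961 = 7*133 + 30
133 = 4*30 + 13
30 = 2*13 + 4
13 = 3*4 + 1
4 = 4*1 + 0
Back-substitute:
1 = 13 − 3·4
1 = −3·30 + 7·13
1 = 7·133 − 31·30
1 = −31·961 + 224·133
1 = 224·2055 − 479·961
961⁻¹ ≡ 1576 (mod 2055), so k ≡ 1576·1430 ≡ 1400 (mod 2055).
x = 643 + 961·1400 = 1346043.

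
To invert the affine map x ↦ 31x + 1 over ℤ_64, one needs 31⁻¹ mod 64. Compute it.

31

Extended Euclidean algorithm:
64 = 2*31 + 2
31 = 15*2 + 1
2 = 2*1 + 0
The gcd is 1. Working backward:
1 = 31 − 15·2
1 = −15·64 + 31·31
So 31·31 ≡ 1 (mod 64).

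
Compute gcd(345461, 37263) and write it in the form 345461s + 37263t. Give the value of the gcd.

1

Euclidean algorithm:
345461 = 9*37263 + 10094
37263 = 3*10094 + 6981
10094 = 1*6981 + 3113
6981 = 2*3113 + 755
3113 = 4*755 + 93
755 = 8*93 + 11
93 = 8*11 + 5
11 = 2*5 + 1
5 = 5*1 + 0
gcd(345461, 37263) = 1.
Back-substituting:
1 = 11 − 2·5
1 = −2·93 + 17·11
1 = 17·755 − 138·93
1 = −138·3113 + 569·755
1 = 569·6981 − 1276·3113
1 = −1276·10094 + 1845·6981
1 = 1845·37263 − 6811·10094
1 = −6811·345461 + 63144·37263
So 1 = (-6811)·345461 + (63144)·37263.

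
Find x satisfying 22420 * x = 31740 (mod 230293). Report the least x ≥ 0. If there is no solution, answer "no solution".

First find gcd(22420, 230293):
230293 = 10*22420 + 6093
22420 = 3*6093 + 4141
6093 = 1*4141 + 1952
4141 = 2*1952 + 237
1952 = 8*237 + 56
237 = 4*56 + 13
56 = 4*13 + 4
13 = 3*4 + 1
4 = 4*1 + 0
gcd = 1, so a unique solution mod 230293 exists.
Back-substitute for the Bézout coefficients:
1 = 13 − 3·4
1 = −3·56 + 13·13
1 = 13·237 − 55·56
1 = −55·1952 + 453·237
1 = 453·4141 − 961·1952
1 = −961·6093 + 1414·4141
1 = 1414·22420 − 5203·6093
1 = −5203·230293 + 53444·22420
So 22420·(53444) ≡ 1 (mod 230293), giving 22420⁻¹ ≡ 53444.
x ≡ 22420⁻¹·31740 ≡ 53444·31740 ≡ 204615 (mod 230293).

204615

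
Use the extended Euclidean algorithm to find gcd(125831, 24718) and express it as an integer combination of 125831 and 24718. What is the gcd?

Apply Euclid's algorithm to 125831 and 24718:
125831 = 5·24718 + 2241
24718 = 11·2241 + 67
2241 = 33·67 + 30
67 = 2·30 + 7
30 = 4·7 + 2
7 = 3·2 + 1
2 = 2·1 + 0
gcd(125831, 24718) = 1.
Express as a combination:
1 = 7 − 3·2
1 = −3·30 + 13·7
1 = 13·67 − 29·30
1 = −29·2241 + 970·67
1 = 970·24718 − 10699·2241
1 = −10699·125831 + 54465·24718
So 1 = (-10699)·125831 + (54465)·24718.

1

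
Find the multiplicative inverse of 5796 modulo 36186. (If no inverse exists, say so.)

no inverse exists

Euclidean algorithm on 36186, 5796:
36186 = 6*5796 + 1410
5796 = 4*1410 + 156
1410 = 9*156 + 6
156 = 26*6 + 0
The gcd is 6, not 1, hence no inverse exists.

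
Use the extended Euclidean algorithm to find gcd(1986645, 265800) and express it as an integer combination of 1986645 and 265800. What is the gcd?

15

Repeated division:
1986645 = 7×265800 + 126045
265800 = 2×126045 + 13710
126045 = 9×13710 + 2655
13710 = 5×2655 + 435
2655 = 6×435 + 45
435 = 9×45 + 30
45 = 1×30 + 15
30 = 2×15 + 0
gcd(1986645, 265800) = 15.
Working backward:
15 = 45 − 30
15 = −435 + 10·45
15 = 10·2655 − 61·435
15 = −61·13710 + 315·2655
15 = 315·126045 − 2896·13710
15 = −2896·265800 + 6107·126045
15 = 6107·1986645 − 45645·265800
So 15 = (6107)·1986645 + (-45645)·265800.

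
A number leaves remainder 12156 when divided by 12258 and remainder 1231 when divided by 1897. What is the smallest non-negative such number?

8274048

Write x = 12156 + 12258·k. Then 12258·k ≡ 1231 − 12156 ≡ 457 (mod 1897).
Need 12258⁻¹ mod 1897. Extended Euclid on (1897, 876):
1897 = 2×876 + 145
876 = 6×145 + 6
145 = 24×6 + 1
6 = 6×1 + 0
Back-substitute:
1 = 145 − 24·6
1 = −24·876 + 145·145
1 = 145·1897 − 314·876
12258⁻¹ ≡ 1583 (mod 1897), so k ≡ 1583·457 ≡ 674 (mod 1897).
x = 12156 + 12258·674 = 8274048.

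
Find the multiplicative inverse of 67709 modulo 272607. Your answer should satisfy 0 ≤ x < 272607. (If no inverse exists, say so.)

154544

gcd(272607, 67709) by repeated division:
272607 = 4×67709 + 1771
67709 = 38×1771 + 411
1771 = 4×411 + 127
411 = 3×127 + 30
127 = 4×30 + 7
30 = 4×7 + 2
7 = 3×2 + 1
2 = 2×1 + 0
gcd = 1, so the inverse exists. Back-substitute:
1 = 7 − 3·2
1 = −3·30 + 13·7
1 = 13·127 − 55·30
1 = −55·411 + 178·127
1 = 178·1771 − 767·411
1 = −767·67709 + 29324·1771
1 = 29324·272607 − 118063·67709
Thus 67709·(-118063) ≡ 1 (mod 272607); reducing, -118063 mod 272607 = 154544.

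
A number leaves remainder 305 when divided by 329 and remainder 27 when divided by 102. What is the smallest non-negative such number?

Write x = 305 + 329·k. Then 329·k ≡ 27 − 305 ≡ 28 (mod 102).
Need 329⁻¹ mod 102. Extended Euclid on (102, 23):
102 = 4×23 + 10
23 = 2×10 + 3
10 = 3×3 + 1
3 = 3×1 + 0
Back-substitute:
1 = 10 − 3·3
1 = −3·23 + 7·10
1 = 7·102 − 31·23
329⁻¹ ≡ 71 (mod 102), so k ≡ 71·28 ≡ 50 (mod 102).
x = 305 + 329·50 = 16755.

16755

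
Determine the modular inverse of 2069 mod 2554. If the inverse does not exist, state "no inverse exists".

Extended Euclidean algorithm:
2554 = 1×2069 + 485
2069 = 4×485 + 129
485 = 3×129 + 98
129 = 1×98 + 31
98 = 3×31 + 5
31 = 6×5 + 1
5 = 5×1 + 0
The gcd is 1. Working backward:
1 = 31 − 6·5
1 = −6·98 + 19·31
1 = 19·129 − 25·98
1 = −25·485 + 94·129
1 = 94·2069 − 401·485
1 = −401·2554 + 495·2069
So 2069·495 ≡ 1 (mod 2554).

495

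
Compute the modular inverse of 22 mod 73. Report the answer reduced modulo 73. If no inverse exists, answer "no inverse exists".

Run Euclid on (73, 22):
73 = 3×22 + 7
22 = 3×7 + 1
7 = 7×1 + 0
The gcd is 1. Working backward:
1 = 22 − 3·7
1 = −3·73 + 10·22
So 22·10 ≡ 1 (mod 73).

10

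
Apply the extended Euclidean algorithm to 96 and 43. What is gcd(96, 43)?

Repeated division:
96 = 2×43 + 10
43 = 4×10 + 3
10 = 3×3 + 1
3 = 3×1 + 0
gcd(96, 43) = 1.
Back-substituting:
1 = 10 − 3·3
1 = −3·43 + 13·10
1 = 13·96 − 29·43
So 1 = (13)·96 + (-29)·43.

1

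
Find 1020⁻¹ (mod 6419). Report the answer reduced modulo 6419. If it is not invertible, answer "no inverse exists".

gcd(6419, 1020) by repeated division:
6419 = 6×1020 + 299
1020 = 3×299 + 123
299 = 2×123 + 53
123 = 2×53 + 17
53 = 3×17 + 2
17 = 8×2 + 1
2 = 2×1 + 0
The gcd is 1. Working backward:
1 = 17 − 8·2
1 = −8·53 + 25·17
1 = 25·123 − 58·53
1 = −58·299 + 141·123
1 = 141·1020 − 481·299
1 = −481·6419 + 3027·1020
So 1020·3027 ≡ 1 (mod 6419).

3027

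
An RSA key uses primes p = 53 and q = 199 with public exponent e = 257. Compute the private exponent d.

φ(n) = (p−1)(q−1) = 52·198 = 10296.
Need d with 257·d ≡ 1 (mod 10296). Apply the extended Euclidean algorithm:
10296 = 40×257 + 16
257 = 16×16 + 1
16 = 16×1 + 0
Back-substitute:
1 = 257 − 16·16
1 = −16·10296 + 641·257
So 257·641 ≡ 1 (mod 10296), hence d = 641.

641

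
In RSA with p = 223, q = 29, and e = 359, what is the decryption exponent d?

935

φ(n) = (p−1)(q−1) = 222·28 = 6216.
Need d with 359·d ≡ 1 (mod 6216). Apply the extended Euclidean algorithm:
6216 = 17*359 + 113
359 = 3*113 + 20
113 = 5*20 + 13
20 = 1*13 + 7
13 = 1*7 + 6
7 = 1*6 + 1
6 = 6*1 + 0
Back-substitute:
1 = 7 − 6
1 = −13 + 2·7
1 = 2·20 − 3·13
1 = −3·113 + 17·20
1 = 17·359 − 54·113
1 = −54·6216 + 935·359
So 359·935 ≡ 1 (mod 6216), hence d = 935.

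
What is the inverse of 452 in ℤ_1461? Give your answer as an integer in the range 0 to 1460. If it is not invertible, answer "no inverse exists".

Apply the Euclidean algorithm to 1461 and 452:
1461 = 3*452 + 105
452 = 4*105 + 32
105 = 3*32 + 9
32 = 3*9 + 5
9 = 1*5 + 4
5 = 1*4 + 1
4 = 4*1 + 0
The gcd is 1. Working backward:
1 = 5 − 4
1 = −9 + 2·5
1 = 2·32 − 7·9
1 = −7·105 + 23·32
1 = 23·452 − 99·105
1 = −99·1461 + 320·452
So 452·320 ≡ 1 (mod 1461).

320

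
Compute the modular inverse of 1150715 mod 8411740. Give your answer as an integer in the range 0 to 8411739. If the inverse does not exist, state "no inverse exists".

no inverse exists

Euclidean algorithm on 8411740, 1150715:
8411740 = 7·1150715 + 356735
1150715 = 3·356735 + 80510
356735 = 4·80510 + 34695
80510 = 2·34695 + 11120
34695 = 3·11120 + 1335
11120 = 8·1335 + 440
1335 = 3·440 + 15
440 = 29·15 + 5
15 = 3·5 + 0
gcd(1150715, 8411740) = 5 ≠ 1, so 1150715 has no multiplicative inverse modulo 8411740.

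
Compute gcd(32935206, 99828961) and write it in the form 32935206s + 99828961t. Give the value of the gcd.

Euclidean algorithm:
99828961 = 3*32935206 + 1023343
32935206 = 32*1023343 + 188230
1023343 = 5*188230 + 82193
188230 = 2*82193 + 23844
82193 = 3*23844 + 10661
23844 = 2*10661 + 2522
10661 = 4*2522 + 573
2522 = 4*573 + 230
573 = 2*230 + 113
230 = 2*113 + 4
113 = 28*4 + 1
4 = 4*1 + 0
gcd(32935206, 99828961) = 1.
Working backward:
1 = 113 − 28·4
1 = −28·230 + 57·113
1 = 57·573 − 142·230
1 = −142·2522 + 625·573
1 = 625·10661 − 2642·2522
1 = −2642·23844 + 5909·10661
1 = 5909·82193 − 20369·23844
1 = −20369·188230 + 46647·82193
1 = 46647·1023343 − 253604·188230
1 = −253604·32935206 + 8161975·1023343
1 = 8161975·99828961 − 24739529·32935206
So 1 = (8161975)·99828961 + (-24739529)·32935206.

1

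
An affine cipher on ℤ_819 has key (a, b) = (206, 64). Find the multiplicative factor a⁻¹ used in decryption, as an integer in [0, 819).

656

gcd(819, 206) by repeated division:
819 = 3·206 + 201
206 = 1·201 + 5
201 = 40·5 + 1
5 = 5·1 + 0
Since gcd(206, 819) = 1, back-substitute to write 1 as a combination:
1 = 201 − 40·5
1 = −40·206 + 41·201
1 = 41·819 − 163·206
Hence 206⁻¹ ≡ -163 ≡ 656 (mod 819).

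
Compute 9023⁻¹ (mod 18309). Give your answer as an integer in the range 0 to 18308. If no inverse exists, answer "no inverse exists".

gcd(18309, 9023) by repeated division:
18309 = 2*9023 + 263
9023 = 34*263 + 81
263 = 3*81 + 20
81 = 4*20 + 1
20 = 20*1 + 0
The gcd is 1. Working backward:
1 = 81 − 4·20
1 = −4·263 + 13·81
1 = 13·9023 − 446·263
1 = −446·18309 + 905·9023
So 9023·905 ≡ 1 (mod 18309).

905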